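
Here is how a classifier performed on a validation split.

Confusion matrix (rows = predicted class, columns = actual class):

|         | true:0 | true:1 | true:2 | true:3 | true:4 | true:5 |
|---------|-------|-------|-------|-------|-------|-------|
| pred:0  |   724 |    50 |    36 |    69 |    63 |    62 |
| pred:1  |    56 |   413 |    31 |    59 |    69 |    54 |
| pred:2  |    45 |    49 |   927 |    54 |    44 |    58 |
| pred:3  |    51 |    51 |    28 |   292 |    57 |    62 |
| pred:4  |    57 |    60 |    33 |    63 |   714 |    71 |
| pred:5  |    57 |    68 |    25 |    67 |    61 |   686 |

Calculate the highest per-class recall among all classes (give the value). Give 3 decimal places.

0.858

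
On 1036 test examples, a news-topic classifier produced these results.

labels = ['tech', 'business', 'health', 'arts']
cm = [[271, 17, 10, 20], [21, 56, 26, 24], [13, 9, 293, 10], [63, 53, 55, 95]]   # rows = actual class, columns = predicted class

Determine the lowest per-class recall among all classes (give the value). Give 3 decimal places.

Per-class recall (TP/(TP+FN)):
  tech: TP=271, FN=17+10+20=47 → 271/318 = 0.8522
  business: TP=56, FN=21+26+24=71 → 56/127 = 0.4409
  health: TP=293, FN=13+9+10=32 → 293/325 = 0.9015
  arts: TP=95, FN=63+53+55=171 → 95/266 = 0.3571
Lowest is class 'arts' with recall = 0.357.

0.357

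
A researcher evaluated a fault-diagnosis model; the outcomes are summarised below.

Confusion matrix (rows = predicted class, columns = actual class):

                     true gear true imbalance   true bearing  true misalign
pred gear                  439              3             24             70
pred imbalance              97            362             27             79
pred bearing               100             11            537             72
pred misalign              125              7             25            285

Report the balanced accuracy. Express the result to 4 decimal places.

0.7403

Balanced accuracy = mean of per-class recall.
  gear: recall = 439/761 = 0.57687
  imbalance: recall = 362/383 = 0.94517
  bearing: recall = 537/613 = 0.87602
  misalign: recall = 285/506 = 0.56324
Mean = (0.57687 + 0.94517 + 0.87602 + 0.56324) / 4 = 0.7403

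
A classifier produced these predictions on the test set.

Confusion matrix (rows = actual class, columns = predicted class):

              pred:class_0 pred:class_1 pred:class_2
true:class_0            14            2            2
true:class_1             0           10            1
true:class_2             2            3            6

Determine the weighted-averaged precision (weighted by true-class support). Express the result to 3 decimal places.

0.760

Per-class precision (TP/(TP+FP)):
  class_0: TP=14, FP=0+2=2 → 14/16 = 0.8750
  class_1: TP=10, FP=2+3=5 → 10/15 = 0.6667
  class_2: TP=6, FP=2+1=3 → 6/9 = 0.6667
Weighted-precision = Σ (supportᵢ/N)·precisionᵢ with N=40: (18/40)·0.8750 + (11/40)·0.6667 + (11/40)·0.6667 = 0.760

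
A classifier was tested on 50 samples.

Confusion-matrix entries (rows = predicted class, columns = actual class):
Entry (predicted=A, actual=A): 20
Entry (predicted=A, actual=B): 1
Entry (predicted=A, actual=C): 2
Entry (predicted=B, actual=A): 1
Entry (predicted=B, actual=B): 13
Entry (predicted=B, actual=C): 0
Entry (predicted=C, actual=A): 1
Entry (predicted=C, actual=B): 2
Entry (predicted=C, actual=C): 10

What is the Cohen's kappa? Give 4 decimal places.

0.7831

Observed agreement pₒ = trace/N = 43/50 = 0.86000
Expected agreement pₑ = Σ (rowᵢ·colᵢ)/N² = (22·23 + 16·14 + 12·13)/50² = 0.35440
κ = (pₒ − pₑ)/(1 − pₑ) = (0.86000 − 0.35440)/(1 − 0.35440) = 0.7831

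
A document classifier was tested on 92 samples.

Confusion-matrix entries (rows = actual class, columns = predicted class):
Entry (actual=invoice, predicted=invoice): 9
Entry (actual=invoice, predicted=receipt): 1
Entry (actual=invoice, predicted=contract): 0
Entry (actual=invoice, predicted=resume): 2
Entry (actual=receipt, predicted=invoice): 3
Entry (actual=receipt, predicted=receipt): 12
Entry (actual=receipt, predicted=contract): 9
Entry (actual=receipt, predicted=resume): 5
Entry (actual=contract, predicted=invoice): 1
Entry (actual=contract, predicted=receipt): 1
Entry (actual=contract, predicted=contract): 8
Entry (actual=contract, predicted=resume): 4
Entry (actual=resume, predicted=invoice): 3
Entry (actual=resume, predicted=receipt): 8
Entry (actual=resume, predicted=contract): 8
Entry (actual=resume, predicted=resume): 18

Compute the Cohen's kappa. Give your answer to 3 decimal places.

Observed agreement pₒ = trace/N = 47/92 = 0.5109
Expected agreement pₑ = Σ (rowᵢ·colᵢ)/N² = (12·16 + 29·22 + 14·25 + 37·29)/92² = 0.2662
κ = (pₒ − pₑ)/(1 − pₑ) = (0.5109 − 0.2662)/(1 − 0.2662) = 0.333

0.333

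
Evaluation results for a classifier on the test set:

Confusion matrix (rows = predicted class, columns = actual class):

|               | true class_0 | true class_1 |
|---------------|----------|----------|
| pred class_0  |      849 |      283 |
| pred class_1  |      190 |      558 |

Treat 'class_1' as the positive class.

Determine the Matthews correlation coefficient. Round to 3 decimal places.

MCC = (TP·TN − FP·FN) / √((TP+FP)(TP+FN)(TN+FP)(TN+FN))
Numerator = 558·849 − 190·283 = 419972
Denominator = √(748·841·1039·1132) = √739877070064 = 860161.0722
MCC = 419972 / 860161.0722 = 0.488

0.488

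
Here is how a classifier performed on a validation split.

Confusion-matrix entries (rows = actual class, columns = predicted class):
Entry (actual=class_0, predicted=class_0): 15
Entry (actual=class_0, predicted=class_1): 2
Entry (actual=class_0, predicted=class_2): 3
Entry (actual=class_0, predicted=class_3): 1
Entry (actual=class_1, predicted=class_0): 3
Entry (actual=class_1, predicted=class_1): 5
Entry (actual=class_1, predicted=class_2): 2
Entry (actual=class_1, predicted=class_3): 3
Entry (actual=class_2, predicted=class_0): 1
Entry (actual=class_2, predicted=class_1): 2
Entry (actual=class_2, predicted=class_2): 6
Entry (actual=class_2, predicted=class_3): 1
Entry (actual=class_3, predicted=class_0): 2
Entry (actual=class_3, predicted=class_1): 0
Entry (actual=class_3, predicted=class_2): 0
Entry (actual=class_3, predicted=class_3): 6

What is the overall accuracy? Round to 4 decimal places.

Accuracy = trace / total = (15+5+6+6=32) / 52 = 32/52 = 0.6154

0.6154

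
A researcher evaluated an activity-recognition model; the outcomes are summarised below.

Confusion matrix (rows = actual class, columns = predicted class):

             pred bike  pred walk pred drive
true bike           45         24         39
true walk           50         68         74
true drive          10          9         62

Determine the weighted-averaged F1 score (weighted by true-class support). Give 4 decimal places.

Per-class F1 score (2·TP/(2·TP+FP+FN)):
  bike: TP=45, FP=50+10=60, FN=24+39=63 → 90/213 = 0.42254
  walk: TP=68, FP=24+9=33, FN=50+74=124 → 136/293 = 0.46416
  drive: TP=62, FP=39+74=113, FN=10+9=19 → 124/256 = 0.48438
Weighted-F1 score = Σ (supportᵢ/N)·F1 scoreᵢ with N=381: (108/381)·0.42254 + (192/381)·0.46416 + (81/381)·0.48438 = 0.4567

0.4567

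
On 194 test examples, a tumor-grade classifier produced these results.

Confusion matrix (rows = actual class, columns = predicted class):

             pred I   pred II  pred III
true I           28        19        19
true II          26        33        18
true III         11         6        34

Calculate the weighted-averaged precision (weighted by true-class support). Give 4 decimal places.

Per-class precision (TP/(TP+FP)):
  I: TP=28, FP=26+11=37 → 28/65 = 0.43077
  II: TP=33, FP=19+6=25 → 33/58 = 0.56897
  III: TP=34, FP=19+18=37 → 34/71 = 0.47887
Weighted-precision = Σ (supportᵢ/N)·precisionᵢ with N=194: (66/194)·0.43077 + (77/194)·0.56897 + (51/194)·0.47887 = 0.4983

0.4983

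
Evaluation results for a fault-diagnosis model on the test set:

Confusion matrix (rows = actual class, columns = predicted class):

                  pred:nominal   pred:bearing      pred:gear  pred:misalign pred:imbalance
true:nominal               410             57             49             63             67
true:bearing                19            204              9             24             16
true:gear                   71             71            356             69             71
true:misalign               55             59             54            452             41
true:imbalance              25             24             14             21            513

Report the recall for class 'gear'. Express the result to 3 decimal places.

0.558

Take TP from the diagonal, FP from the rest of the 'gear' prediction marginal, FN from the rest of the 'gear' actual marginal.
recall = TP/(TP+FN).
gear: TP=356, FN=71+71+69+71=282 → 356/638 = 0.5580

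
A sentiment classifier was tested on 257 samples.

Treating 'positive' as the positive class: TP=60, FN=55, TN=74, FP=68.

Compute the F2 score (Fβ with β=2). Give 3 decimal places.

Fβ = (1+β²)·TP / ((1+β²)·TP + β²·FN + FP), with β²=4
= 5·60 / (5·60 + 4·55 + 68) = 0.510

0.510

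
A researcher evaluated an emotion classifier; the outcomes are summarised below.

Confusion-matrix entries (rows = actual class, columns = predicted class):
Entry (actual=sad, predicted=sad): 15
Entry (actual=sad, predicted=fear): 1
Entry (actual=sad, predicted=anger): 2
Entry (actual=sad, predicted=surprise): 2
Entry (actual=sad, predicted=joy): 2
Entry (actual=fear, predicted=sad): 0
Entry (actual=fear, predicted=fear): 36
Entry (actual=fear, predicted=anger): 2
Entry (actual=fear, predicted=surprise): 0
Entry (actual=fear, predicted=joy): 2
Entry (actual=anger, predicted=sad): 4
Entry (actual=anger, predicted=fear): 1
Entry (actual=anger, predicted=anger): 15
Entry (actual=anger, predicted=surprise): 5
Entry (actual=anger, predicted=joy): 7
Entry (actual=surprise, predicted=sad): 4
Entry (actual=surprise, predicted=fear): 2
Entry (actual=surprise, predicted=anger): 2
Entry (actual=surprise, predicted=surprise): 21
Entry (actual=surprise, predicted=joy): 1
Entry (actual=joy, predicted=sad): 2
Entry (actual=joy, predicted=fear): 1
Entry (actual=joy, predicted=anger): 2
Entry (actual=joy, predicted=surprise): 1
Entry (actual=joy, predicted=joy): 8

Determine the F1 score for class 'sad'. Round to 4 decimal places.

One-vs-rest for 'sad': TP = diagonal; FP = other classes predicted 'sad'; FN = 'sad' predicted as other.
F1 score = 2·TP/(2·TP+FP+FN).
sad: TP=15, FP=0+4+4+2=10, FN=1+2+2+2=7 → 30/47 = 0.63830

0.6383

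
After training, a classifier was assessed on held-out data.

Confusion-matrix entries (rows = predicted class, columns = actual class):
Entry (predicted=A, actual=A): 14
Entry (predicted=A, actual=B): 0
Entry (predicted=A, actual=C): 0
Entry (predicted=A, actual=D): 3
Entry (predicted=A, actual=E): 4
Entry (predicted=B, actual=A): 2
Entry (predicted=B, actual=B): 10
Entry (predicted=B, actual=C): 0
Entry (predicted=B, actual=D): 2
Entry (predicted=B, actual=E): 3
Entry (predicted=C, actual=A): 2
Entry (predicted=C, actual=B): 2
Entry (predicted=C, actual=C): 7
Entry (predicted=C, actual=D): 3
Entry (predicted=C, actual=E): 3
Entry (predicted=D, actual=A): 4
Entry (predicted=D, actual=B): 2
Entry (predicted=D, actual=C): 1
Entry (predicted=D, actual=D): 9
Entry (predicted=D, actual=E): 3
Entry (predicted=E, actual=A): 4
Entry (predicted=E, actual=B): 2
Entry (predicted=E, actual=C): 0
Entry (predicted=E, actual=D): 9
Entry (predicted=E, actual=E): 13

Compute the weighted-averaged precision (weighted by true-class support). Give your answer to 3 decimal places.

0.534

Per-class precision (TP/(TP+FP)):
  A: TP=14, FP=0+0+3+4=7 → 14/21 = 0.6667
  B: TP=10, FP=2+0+2+3=7 → 10/17 = 0.5882
  C: TP=7, FP=2+2+3+3=10 → 7/17 = 0.4118
  D: TP=9, FP=4+2+1+3=10 → 9/19 = 0.4737
  E: TP=13, FP=4+2+0+9=15 → 13/28 = 0.4643
Weighted-precision = Σ (supportᵢ/N)·precisionᵢ with N=102: (26/102)·0.6667 + (16/102)·0.5882 + (8/102)·0.4118 + (26/102)·0.4737 + (26/102)·0.4643 = 0.534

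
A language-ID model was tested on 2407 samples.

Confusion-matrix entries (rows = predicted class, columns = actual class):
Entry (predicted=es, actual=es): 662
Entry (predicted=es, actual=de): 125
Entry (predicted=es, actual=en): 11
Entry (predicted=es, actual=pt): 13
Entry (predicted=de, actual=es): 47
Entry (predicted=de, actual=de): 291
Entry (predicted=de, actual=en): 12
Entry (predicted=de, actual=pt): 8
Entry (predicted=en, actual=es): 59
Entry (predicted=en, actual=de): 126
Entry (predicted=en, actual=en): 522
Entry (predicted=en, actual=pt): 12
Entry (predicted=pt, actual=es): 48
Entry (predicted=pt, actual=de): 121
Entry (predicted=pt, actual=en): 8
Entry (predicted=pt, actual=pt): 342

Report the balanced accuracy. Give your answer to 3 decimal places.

0.777

Balanced accuracy = mean of per-class recall.
  es: recall = 662/816 = 0.8113
  de: recall = 291/663 = 0.4389
  en: recall = 522/553 = 0.9439
  pt: recall = 342/375 = 0.9120
Mean = (0.8113 + 0.4389 + 0.9439 + 0.9120) / 4 = 0.777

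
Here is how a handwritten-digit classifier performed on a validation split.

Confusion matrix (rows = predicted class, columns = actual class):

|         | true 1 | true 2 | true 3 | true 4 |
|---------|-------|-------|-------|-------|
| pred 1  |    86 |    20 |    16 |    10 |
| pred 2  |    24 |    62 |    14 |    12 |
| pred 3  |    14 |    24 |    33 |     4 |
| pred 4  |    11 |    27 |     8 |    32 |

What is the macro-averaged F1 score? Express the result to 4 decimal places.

0.5182

Per-class F1 score (2·TP/(2·TP+FP+FN)):
  1: TP=86, FP=20+16+10=46, FN=24+14+11=49 → 172/267 = 0.64419
  2: TP=62, FP=24+14+12=50, FN=20+24+27=71 → 124/245 = 0.50612
  3: TP=33, FP=14+24+4=42, FN=16+14+8=38 → 66/146 = 0.45205
  4: TP=32, FP=11+27+8=46, FN=10+12+4=26 → 64/136 = 0.47059
Macro-F1 score = mean = (0.64419 + 0.50612 + 0.45205 + 0.47059) / 4 = 0.5182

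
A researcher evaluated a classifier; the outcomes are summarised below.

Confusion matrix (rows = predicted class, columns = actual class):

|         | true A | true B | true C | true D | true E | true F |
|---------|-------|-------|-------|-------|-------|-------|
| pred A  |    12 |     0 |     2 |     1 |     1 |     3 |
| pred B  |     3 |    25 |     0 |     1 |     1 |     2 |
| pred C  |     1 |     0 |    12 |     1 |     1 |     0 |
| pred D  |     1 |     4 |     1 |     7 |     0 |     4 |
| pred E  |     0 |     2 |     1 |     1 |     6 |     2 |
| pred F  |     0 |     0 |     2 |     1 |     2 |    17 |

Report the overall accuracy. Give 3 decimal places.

0.675

Accuracy = trace / total = (12+25+12+7+6+17=79) / 117 = 79/117 = 0.675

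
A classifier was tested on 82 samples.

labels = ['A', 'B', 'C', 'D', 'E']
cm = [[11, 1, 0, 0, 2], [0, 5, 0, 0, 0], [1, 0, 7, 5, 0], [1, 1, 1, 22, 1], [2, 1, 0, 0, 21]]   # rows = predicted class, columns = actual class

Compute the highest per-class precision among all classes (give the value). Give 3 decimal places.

Per-class precision (TP/(TP+FP)):
  A: TP=11, FP=1+0+0+2=3 → 11/14 = 0.7857
  B: TP=5, FP=0+0+0+0=0 → 5/5 = 1.0000
  C: TP=7, FP=1+0+5+0=6 → 7/13 = 0.5385
  D: TP=22, FP=1+1+1+1=4 → 22/26 = 0.8462
  E: TP=21, FP=2+1+0+0=3 → 21/24 = 0.8750
Highest is class 'B' with precision = 1.000.

1.000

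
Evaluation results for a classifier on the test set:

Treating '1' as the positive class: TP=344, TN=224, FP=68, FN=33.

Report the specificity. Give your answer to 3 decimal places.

0.767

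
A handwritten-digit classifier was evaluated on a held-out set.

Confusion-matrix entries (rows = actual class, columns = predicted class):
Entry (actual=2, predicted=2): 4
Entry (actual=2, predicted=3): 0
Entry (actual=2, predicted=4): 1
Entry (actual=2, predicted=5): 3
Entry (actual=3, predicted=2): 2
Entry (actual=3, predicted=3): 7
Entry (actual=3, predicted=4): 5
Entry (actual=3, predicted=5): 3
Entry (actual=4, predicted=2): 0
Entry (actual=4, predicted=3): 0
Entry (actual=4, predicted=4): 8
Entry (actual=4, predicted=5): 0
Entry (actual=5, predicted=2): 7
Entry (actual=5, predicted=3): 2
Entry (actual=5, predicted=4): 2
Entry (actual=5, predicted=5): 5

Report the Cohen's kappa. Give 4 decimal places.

0.3342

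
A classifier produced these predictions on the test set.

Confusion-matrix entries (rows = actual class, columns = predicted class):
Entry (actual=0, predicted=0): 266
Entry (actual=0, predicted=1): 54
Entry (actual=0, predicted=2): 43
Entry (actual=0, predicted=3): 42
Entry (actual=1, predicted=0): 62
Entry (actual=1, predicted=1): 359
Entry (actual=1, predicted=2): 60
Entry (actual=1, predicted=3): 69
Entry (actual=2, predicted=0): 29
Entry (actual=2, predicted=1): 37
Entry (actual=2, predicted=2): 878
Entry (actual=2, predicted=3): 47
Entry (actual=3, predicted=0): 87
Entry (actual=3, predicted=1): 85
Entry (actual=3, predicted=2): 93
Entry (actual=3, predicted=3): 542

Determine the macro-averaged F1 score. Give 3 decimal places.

0.715

Per-class F1 score (2·TP/(2·TP+FP+FN)):
  0: TP=266, FP=62+29+87=178, FN=54+43+42=139 → 532/849 = 0.6266
  1: TP=359, FP=54+37+85=176, FN=62+60+69=191 → 718/1085 = 0.6618
  2: TP=878, FP=43+60+93=196, FN=29+37+47=113 → 1756/2065 = 0.8504
  3: TP=542, FP=42+69+47=158, FN=87+85+93=265 → 1084/1507 = 0.7193
Macro-F1 score = mean = (0.6266 + 0.6618 + 0.8504 + 0.7193) / 4 = 0.715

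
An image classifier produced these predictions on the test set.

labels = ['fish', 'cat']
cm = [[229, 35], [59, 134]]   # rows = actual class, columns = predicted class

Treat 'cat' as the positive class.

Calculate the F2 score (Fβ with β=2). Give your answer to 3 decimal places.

Fβ = (1+β²)·TP / ((1+β²)·TP + β²·FN + FP), with β²=4
= 5·134 / (5·134 + 4·59 + 35) = 0.712

0.712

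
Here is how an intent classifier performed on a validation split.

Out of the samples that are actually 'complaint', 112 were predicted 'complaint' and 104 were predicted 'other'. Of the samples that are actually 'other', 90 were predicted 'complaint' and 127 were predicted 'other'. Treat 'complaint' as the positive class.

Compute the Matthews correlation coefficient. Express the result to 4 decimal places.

MCC = (TP·TN − FP·FN) / √((TP+FP)(TP+FN)(TN+FP)(TN+FN))
Numerator = 112·127 − 90·104 = 4864
Denominator = √(202·216·217·231) = √2187141264 = 46766.8821
MCC = 4864 / 46766.8821 = 0.1040

0.1040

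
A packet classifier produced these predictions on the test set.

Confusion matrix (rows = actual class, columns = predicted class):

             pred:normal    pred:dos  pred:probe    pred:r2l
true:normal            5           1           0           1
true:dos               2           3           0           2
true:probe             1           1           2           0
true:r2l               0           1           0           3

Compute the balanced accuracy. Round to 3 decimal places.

Balanced accuracy = mean of per-class recall.
  normal: recall = 5/7 = 0.7143
  dos: recall = 3/7 = 0.4286
  probe: recall = 2/4 = 0.5000
  r2l: recall = 3/4 = 0.7500
Mean = (0.7143 + 0.4286 + 0.5000 + 0.7500) / 4 = 0.598

0.598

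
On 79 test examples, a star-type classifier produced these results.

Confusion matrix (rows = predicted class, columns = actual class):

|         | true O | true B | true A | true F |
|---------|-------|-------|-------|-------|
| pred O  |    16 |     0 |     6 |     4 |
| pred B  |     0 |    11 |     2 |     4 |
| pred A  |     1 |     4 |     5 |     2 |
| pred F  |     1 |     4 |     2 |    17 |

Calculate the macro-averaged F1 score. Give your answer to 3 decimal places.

0.594

Per-class F1 score (2·TP/(2·TP+FP+FN)):
  O: TP=16, FP=0+6+4=10, FN=0+1+1=2 → 32/44 = 0.7273
  B: TP=11, FP=0+2+4=6, FN=0+4+4=8 → 22/36 = 0.6111
  A: TP=5, FP=1+4+2=7, FN=6+2+2=10 → 10/27 = 0.3704
  F: TP=17, FP=1+4+2=7, FN=4+4+2=10 → 34/51 = 0.6667
Macro-F1 score = mean = (0.7273 + 0.6111 + 0.3704 + 0.6667) / 4 = 0.594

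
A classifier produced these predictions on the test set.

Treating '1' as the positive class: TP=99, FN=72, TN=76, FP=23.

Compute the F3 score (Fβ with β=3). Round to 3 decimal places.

0.596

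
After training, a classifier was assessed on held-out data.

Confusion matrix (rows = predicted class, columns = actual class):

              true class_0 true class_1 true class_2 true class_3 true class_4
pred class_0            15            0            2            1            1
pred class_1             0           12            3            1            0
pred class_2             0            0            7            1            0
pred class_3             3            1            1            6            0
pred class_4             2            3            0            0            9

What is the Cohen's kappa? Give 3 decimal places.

Observed agreement pₒ = trace/N = 49/68 = 0.7206
Expected agreement pₑ = Σ (rowᵢ·colᵢ)/N² = (20·19 + 16·16 + 13·8 + 9·11 + 10·14)/68² = 0.2117
κ = (pₒ − pₑ)/(1 − pₑ) = (0.7206 − 0.2117)/(1 − 0.2117) = 0.646

0.646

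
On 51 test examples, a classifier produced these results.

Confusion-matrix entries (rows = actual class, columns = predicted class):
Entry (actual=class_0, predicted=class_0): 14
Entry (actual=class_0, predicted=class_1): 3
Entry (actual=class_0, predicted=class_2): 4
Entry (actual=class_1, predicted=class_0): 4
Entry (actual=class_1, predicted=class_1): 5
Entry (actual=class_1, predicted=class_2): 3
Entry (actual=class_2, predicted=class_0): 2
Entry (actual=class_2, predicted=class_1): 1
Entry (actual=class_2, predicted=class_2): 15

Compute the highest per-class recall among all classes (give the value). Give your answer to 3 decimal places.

Per-class recall (TP/(TP+FN)):
  class_0: TP=14, FN=3+4=7 → 14/21 = 0.6667
  class_1: TP=5, FN=4+3=7 → 5/12 = 0.4167
  class_2: TP=15, FN=2+1=3 → 15/18 = 0.8333
Highest is class 'class_2' with recall = 0.833.

0.833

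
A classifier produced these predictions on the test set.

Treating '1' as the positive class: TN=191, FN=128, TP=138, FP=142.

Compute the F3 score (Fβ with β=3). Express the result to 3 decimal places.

0.516

Fβ = (1+β²)·TP / ((1+β²)·TP + β²·FN + FP), with β²=9
= 10·138 / (10·138 + 9·128 + 142) = 0.516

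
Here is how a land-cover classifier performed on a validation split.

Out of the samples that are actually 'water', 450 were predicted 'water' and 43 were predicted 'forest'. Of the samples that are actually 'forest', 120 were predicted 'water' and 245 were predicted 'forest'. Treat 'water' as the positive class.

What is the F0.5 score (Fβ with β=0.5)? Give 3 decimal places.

Fβ = (1+β²)·TP / ((1+β²)·TP + β²·FN + FP), with β²=1/4
= 1.25·450 / (1.25·450 + 0.25·43 + 120) = 0.811

0.811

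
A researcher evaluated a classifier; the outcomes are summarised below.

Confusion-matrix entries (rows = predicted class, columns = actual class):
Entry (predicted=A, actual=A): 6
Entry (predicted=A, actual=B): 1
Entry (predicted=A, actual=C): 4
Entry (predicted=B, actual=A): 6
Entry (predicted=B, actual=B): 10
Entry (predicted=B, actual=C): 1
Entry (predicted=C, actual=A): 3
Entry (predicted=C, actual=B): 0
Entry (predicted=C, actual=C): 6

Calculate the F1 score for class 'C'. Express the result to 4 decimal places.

One-vs-rest for 'C': TP = diagonal; FP = other classes predicted 'C'; FN = 'C' predicted as other.
F1 score = 2·TP/(2·TP+FP+FN).
C: TP=6, FP=3+0=3, FN=4+1=5 → 12/20 = 0.60000

0.6000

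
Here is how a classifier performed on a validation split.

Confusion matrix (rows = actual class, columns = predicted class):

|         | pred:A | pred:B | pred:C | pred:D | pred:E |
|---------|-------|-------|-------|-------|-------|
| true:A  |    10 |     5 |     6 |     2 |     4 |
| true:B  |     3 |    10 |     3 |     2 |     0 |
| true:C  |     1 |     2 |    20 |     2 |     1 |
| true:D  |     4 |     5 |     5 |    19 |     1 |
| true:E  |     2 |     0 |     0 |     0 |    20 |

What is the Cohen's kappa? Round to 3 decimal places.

Observed agreement pₒ = trace/N = 79/127 = 0.6220
Expected agreement pₑ = Σ (rowᵢ·colᵢ)/N² = (27·20 + 18·22 + 26·34 + 34·25 + 22·26)/127² = 0.2010
κ = (pₒ − pₑ)/(1 − pₑ) = (0.6220 − 0.2010)/(1 − 0.2010) = 0.527

0.527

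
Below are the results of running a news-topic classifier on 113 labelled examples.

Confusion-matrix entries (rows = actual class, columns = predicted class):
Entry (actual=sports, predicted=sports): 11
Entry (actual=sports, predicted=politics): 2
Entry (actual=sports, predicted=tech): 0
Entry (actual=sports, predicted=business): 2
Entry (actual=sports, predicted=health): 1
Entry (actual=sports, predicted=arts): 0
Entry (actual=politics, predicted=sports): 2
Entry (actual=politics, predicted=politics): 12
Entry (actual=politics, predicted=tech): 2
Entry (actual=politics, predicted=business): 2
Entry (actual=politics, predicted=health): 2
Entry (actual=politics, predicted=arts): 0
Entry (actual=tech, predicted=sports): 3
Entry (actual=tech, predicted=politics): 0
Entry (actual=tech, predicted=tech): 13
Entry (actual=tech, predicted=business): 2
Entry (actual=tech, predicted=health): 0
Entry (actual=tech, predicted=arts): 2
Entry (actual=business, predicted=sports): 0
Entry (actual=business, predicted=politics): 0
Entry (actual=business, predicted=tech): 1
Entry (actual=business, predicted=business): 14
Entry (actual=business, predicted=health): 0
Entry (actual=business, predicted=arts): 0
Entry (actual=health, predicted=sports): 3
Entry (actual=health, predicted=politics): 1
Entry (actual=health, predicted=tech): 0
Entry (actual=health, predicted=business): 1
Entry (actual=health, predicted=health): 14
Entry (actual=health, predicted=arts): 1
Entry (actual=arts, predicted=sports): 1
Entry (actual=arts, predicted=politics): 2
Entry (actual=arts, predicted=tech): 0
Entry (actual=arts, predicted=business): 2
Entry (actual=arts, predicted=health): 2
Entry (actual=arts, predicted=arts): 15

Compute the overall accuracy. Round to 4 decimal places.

0.6991

Accuracy = trace / total = (11+12+13+14+14+15=79) / 113 = 79/113 = 0.6991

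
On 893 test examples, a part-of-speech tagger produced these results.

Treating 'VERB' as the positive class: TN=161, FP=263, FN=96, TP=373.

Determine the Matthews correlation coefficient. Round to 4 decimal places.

0.1931

MCC = (TP·TN − FP·FN) / √((TP+FP)(TP+FN)(TN+FP)(TN+FN))
Numerator = 373·161 − 263·96 = 34805
Denominator = √(636·469·424·257) = √32503410912 = 180287.0237
MCC = 34805 / 180287.0237 = 0.1931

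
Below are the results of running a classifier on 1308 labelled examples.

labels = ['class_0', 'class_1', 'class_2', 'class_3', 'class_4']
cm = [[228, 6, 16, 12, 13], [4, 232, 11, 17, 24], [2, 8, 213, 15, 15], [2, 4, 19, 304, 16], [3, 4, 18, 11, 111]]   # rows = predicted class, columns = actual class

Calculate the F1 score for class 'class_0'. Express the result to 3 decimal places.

F1 score = 2·TP/(2·TP+FP+FN).
class_0: TP=228, FP=6+16+12+13=47, FN=4+2+2+3=11 → 456/514 = 0.8872

0.887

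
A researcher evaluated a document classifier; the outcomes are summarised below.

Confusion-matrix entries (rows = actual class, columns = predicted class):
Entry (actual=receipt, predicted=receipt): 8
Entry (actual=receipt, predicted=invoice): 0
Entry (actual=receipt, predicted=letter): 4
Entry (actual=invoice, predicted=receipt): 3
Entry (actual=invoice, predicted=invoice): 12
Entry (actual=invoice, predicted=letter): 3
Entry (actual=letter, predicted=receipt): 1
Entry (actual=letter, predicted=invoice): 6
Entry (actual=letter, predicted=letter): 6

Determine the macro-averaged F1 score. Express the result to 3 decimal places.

Per-class F1 score (2·TP/(2·TP+FP+FN)):
  receipt: TP=8, FP=3+1=4, FN=0+4=4 → 16/24 = 0.6667
  invoice: TP=12, FP=0+6=6, FN=3+3=6 → 24/36 = 0.6667
  letter: TP=6, FP=4+3=7, FN=1+6=7 → 12/26 = 0.4615
Macro-F1 score = mean = (0.6667 + 0.6667 + 0.4615) / 3 = 0.598

0.598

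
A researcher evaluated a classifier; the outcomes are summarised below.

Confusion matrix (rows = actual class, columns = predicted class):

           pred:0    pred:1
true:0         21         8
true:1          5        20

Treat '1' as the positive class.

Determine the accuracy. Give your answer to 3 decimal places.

0.759

Accuracy = (TP+TN)/N = (20+21)/54 = 0.759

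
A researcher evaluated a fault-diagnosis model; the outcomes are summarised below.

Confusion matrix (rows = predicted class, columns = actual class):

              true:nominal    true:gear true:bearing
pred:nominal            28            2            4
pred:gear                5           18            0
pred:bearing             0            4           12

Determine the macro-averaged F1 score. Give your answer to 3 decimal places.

Per-class F1 score (2·TP/(2·TP+FP+FN)):
  nominal: TP=28, FP=2+4=6, FN=5+0=5 → 56/67 = 0.8358
  gear: TP=18, FP=5+0=5, FN=2+4=6 → 36/47 = 0.7660
  bearing: TP=12, FP=0+4=4, FN=4+0=4 → 24/32 = 0.7500
Macro-F1 score = mean = (0.8358 + 0.7660 + 0.7500) / 3 = 0.784

0.784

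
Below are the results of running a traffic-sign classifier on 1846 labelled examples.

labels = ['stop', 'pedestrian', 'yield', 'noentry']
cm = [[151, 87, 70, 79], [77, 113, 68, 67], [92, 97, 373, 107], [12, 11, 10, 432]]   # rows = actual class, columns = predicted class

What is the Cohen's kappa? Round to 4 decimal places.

0.4290

Observed agreement pₒ = trace/N = 1069/1846 = 0.57909
Expected agreement pₑ = Σ (rowᵢ·colᵢ)/N² = (387·332 + 325·308 + 669·521 + 465·685)/1846² = 0.26283
κ = (pₒ − pₑ)/(1 − pₑ) = (0.57909 − 0.26283)/(1 − 0.26283) = 0.4290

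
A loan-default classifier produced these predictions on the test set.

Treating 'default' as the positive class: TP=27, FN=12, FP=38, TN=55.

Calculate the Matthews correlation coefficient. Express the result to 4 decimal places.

0.2589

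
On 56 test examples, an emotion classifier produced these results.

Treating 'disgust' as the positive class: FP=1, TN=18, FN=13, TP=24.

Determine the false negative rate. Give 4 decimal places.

FNR = FN/(FN+TP) = 13/(13+24) = 0.3514

0.3514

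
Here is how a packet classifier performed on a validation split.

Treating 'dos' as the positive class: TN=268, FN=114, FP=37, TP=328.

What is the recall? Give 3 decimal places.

Recall = TP/(TP+FN) = 328/(328+114) = 328/442 = 0.742

0.742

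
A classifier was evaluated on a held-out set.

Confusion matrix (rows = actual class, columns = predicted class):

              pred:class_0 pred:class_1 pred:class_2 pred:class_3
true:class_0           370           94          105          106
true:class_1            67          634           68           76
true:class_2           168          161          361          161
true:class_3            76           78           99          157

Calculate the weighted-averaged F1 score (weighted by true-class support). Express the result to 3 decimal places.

Per-class F1 score (2·TP/(2·TP+FP+FN)):
  class_0: TP=370, FP=67+168+76=311, FN=94+105+106=305 → 740/1356 = 0.5457
  class_1: TP=634, FP=94+161+78=333, FN=67+68+76=211 → 1268/1812 = 0.6998
  class_2: TP=361, FP=105+68+99=272, FN=168+161+161=490 → 722/1484 = 0.4865
  class_3: TP=157, FP=106+76+161=343, FN=76+78+99=253 → 314/910 = 0.3451
Weighted-F1 score = Σ (supportᵢ/N)·F1 scoreᵢ with N=2781: (675/2781)·0.5457 + (845/2781)·0.6998 + (851/2781)·0.4865 + (410/2781)·0.3451 = 0.545

0.545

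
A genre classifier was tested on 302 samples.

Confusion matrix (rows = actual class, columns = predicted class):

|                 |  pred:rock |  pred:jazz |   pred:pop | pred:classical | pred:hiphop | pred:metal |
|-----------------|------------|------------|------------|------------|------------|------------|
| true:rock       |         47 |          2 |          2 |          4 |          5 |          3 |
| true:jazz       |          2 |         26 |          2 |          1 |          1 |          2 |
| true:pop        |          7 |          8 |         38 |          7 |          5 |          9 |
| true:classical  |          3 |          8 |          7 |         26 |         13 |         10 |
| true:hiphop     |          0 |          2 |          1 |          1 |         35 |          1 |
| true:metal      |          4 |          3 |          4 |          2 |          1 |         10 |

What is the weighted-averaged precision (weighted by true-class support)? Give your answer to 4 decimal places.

0.6285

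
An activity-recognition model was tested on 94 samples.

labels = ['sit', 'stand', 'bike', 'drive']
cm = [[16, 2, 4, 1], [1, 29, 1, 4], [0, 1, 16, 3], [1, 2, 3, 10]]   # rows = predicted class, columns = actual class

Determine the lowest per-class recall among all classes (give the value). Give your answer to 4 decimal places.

0.5556

Per-class recall (TP/(TP+FN)):
  sit: TP=16, FN=1+0+1=2 → 16/18 = 0.88889
  stand: TP=29, FN=2+1+2=5 → 29/34 = 0.85294
  bike: TP=16, FN=4+1+3=8 → 16/24 = 0.66667
  drive: TP=10, FN=1+4+3=8 → 10/18 = 0.55556
Lowest is class 'drive' with recall = 0.5556.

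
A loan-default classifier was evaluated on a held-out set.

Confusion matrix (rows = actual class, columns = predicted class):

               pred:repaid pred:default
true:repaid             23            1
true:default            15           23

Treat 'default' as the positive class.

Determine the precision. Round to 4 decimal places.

0.9583

Precision = TP/(TP+FP) = 23/(23+1) = 23/24 = 0.9583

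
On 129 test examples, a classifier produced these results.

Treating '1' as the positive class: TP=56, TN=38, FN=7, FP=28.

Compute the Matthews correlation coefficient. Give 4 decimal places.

0.4873

MCC = (TP·TN − FP·FN) / √((TP+FP)(TP+FN)(TN+FP)(TN+FN))
Numerator = 56·38 − 28·7 = 1932
Denominator = √(84·63·66·45) = √15717240 = 3964.4974
MCC = 1932 / 3964.4974 = 0.4873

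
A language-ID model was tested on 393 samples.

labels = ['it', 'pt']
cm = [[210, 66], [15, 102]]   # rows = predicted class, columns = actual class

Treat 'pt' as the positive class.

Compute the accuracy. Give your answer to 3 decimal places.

0.794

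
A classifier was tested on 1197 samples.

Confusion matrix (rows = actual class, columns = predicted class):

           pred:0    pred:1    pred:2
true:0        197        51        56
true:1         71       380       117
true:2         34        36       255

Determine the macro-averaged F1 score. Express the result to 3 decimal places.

0.687

Per-class F1 score (2·TP/(2·TP+FP+FN)):
  0: TP=197, FP=71+34=105, FN=51+56=107 → 394/606 = 0.6502
  1: TP=380, FP=51+36=87, FN=71+117=188 → 760/1035 = 0.7343
  2: TP=255, FP=56+117=173, FN=34+36=70 → 510/753 = 0.6773
Macro-F1 score = mean = (0.6502 + 0.7343 + 0.6773) / 3 = 0.687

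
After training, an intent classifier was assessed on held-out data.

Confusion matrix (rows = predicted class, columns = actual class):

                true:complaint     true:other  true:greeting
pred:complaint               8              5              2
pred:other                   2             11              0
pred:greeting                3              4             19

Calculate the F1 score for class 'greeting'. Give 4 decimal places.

0.8085

One-vs-rest for 'greeting': TP = diagonal; FP = other classes predicted 'greeting'; FN = 'greeting' predicted as other.
F1 score = 2·TP/(2·TP+FP+FN).
greeting: TP=19, FP=3+4=7, FN=2+0=2 → 38/47 = 0.80851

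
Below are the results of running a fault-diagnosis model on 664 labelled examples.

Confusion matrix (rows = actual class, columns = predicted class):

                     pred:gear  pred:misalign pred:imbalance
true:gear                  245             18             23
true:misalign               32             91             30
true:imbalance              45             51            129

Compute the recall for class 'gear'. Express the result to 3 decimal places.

0.857

One-vs-rest for 'gear': TP = diagonal; FP = other classes predicted 'gear'; FN = 'gear' predicted as other.
recall = TP/(TP+FN).
gear: TP=245, FN=18+23=41 → 245/286 = 0.8566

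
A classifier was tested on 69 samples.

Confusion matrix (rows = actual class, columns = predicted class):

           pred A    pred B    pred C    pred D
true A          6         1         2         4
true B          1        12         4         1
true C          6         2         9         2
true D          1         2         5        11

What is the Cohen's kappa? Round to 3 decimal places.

Observed agreement pₒ = trace/N = 38/69 = 0.5507
Expected agreement pₑ = Σ (rowᵢ·colᵢ)/N² = (13·14 + 18·17 + 19·20 + 19·18)/69² = 0.2541
κ = (pₒ − pₑ)/(1 − pₑ) = (0.5507 − 0.2541)/(1 − 0.2541) = 0.398

0.398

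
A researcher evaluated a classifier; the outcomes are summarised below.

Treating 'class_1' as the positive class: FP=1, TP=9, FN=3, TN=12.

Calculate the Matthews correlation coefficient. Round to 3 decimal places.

0.686

MCC = (TP·TN − FP·FN) / √((TP+FP)(TP+FN)(TN+FP)(TN+FN))
Numerator = 9·12 − 1·3 = 105
Denominator = √(10·12·13·15) = √23400 = 152.9706
MCC = 105 / 152.9706 = 0.686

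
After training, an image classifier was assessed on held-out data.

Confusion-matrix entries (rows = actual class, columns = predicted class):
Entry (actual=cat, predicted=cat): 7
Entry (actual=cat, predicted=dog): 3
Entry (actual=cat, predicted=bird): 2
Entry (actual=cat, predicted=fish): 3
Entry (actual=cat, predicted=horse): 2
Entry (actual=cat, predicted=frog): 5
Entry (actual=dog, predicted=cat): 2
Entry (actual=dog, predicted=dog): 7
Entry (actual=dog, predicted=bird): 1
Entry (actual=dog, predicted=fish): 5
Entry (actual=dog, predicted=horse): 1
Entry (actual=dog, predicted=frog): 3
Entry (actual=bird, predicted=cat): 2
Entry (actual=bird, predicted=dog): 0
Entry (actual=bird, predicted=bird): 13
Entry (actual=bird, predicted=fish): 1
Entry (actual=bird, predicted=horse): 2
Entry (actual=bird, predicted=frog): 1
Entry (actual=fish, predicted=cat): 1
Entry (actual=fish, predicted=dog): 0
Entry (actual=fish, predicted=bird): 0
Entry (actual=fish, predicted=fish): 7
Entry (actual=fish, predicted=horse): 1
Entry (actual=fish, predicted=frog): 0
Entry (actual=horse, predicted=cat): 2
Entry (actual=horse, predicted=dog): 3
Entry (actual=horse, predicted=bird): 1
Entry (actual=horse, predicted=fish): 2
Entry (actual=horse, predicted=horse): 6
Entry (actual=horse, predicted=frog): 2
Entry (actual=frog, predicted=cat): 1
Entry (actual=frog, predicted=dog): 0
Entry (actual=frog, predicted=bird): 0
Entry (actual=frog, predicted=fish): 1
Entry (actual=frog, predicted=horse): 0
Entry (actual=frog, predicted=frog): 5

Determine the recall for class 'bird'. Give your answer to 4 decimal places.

0.6842

One-vs-rest for 'bird': TP = diagonal; FP = other classes predicted 'bird'; FN = 'bird' predicted as other.
recall = TP/(TP+FN).
bird: TP=13, FN=2+0+1+2+1=6 → 13/19 = 0.68421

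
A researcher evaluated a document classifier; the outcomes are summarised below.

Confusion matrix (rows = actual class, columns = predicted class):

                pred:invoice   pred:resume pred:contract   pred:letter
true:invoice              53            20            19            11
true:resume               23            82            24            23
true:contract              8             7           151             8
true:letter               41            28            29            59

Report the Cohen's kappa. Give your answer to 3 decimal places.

0.446

Observed agreement pₒ = trace/N = 345/586 = 0.5887
Expected agreement pₑ = Σ (rowᵢ·colᵢ)/N² = (103·125 + 152·137 + 174·223 + 157·101)/586² = 0.2573
κ = (pₒ − pₑ)/(1 − pₑ) = (0.5887 − 0.2573)/(1 − 0.2573) = 0.446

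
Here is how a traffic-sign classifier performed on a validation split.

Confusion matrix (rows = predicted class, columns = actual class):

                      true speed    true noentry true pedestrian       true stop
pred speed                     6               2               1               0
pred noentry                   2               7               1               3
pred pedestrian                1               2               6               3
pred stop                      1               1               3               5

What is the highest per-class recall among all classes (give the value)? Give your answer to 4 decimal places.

0.6000

Per-class recall (TP/(TP+FN)):
  speed: TP=6, FN=2+1+1=4 → 6/10 = 0.60000
  noentry: TP=7, FN=2+2+1=5 → 7/12 = 0.58333
  pedestrian: TP=6, FN=1+1+3=5 → 6/11 = 0.54545
  stop: TP=5, FN=0+3+3=6 → 5/11 = 0.45455
Highest is class 'speed' with recall = 0.6000.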